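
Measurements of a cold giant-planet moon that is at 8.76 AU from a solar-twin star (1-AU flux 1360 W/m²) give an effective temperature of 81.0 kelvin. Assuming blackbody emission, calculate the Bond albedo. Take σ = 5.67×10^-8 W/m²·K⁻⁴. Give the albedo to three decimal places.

0.449

Flux at the orbit: S = 1360/(8.76)² = 17.72 W/m².
Rearranging the radiative balance, α = 1 − 4σT⁴/S.
σT⁴ = 2.441 W/m², so 4σT⁴ = 9.763 W/m².
1−α = 9.763/17.72 = 0.5509, so α = 0.4491.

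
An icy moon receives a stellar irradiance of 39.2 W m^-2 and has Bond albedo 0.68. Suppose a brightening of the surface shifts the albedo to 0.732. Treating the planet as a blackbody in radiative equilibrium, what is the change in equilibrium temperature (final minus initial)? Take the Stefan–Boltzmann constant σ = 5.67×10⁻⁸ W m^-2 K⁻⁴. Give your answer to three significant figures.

-3.74 kelvin

Initial: T₁ = [S(1−0.68)/(4σ)]^(1/4) = 86.24 K.
After:  T₂ = [39.20·0.268/(4σ)]^(1/4) = 82.50 K.
ΔT = T₂ − T₁ = -3.740 K.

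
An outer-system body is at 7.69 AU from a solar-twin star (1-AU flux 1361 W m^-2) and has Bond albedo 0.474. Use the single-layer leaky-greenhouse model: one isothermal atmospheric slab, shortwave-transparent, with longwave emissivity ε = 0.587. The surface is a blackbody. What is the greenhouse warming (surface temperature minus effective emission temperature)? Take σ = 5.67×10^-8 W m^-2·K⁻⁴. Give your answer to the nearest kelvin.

8 K

Flux at the orbit: S = 1361/(7.69)² = 23.01 W m^-2.
The planet radiates to space at T_e = [S(1−α)/(4σ)]^(1/4) = 85.47 K.
For a single slab of emissivity ε, T_s⁴ = 2T_e⁴/(2−ε); thus T_s = 85.47·(1.415)^(1/4) = 93.23 K.
The atmosphere warms the surface by 7.756 K.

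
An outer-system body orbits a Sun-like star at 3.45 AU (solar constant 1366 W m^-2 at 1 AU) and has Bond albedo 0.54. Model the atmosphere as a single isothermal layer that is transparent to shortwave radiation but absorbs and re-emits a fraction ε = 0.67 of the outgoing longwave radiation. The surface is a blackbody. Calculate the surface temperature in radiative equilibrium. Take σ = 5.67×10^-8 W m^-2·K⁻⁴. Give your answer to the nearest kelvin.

Irradiance scales as 1/d², so S = 1366 W m^-2 × (1/3.45)² = 114.8 W m^-2.
Effective emission temperature (TOA balance): σT_e⁴ = S(1−α)/4 = 13.20 W m^-2 → T_e = 123.5 K.
Surface balance with a leaky layer gives σT_s⁴ = σT_e⁴·2/(2−ε), so T_s = T_e·[2/(2−0.67)]^(1/4) = 136.8 K.

137 kelvin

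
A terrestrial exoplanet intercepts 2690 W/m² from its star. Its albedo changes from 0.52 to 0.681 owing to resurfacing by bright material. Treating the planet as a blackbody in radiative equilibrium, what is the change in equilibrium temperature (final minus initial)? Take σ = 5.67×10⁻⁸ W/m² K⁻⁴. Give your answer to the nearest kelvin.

Before: T₁ = [2690·0.48/(4σ)]^(1/4) = 274.7 K.
Final:   T₂ = [S(1−0.681)/(4σ)]^(1/4) = 248.0 K.
ΔT = T₂ − T₁ = -26.67 K.

-27 K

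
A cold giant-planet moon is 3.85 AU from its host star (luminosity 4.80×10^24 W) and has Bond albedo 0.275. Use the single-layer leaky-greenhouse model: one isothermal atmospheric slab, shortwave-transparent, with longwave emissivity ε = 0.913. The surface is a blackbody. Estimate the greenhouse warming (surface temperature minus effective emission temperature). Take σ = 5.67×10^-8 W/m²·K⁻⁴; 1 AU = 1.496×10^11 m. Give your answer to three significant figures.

Orbital distance: d = 3.85 AU = 5.760×10^11 m.
Spreading L over a sphere of radius d: S = 4.80×10^24/(4π·5.76×10^11²) = 1.151 W/m².
The planet radiates to space at T_e = [S(1−α)/(4σ)]^(1/4) = 43.80 K.
For a single slab of emissivity ε, T_s⁴ = 2T_e⁴/(2−ε); thus T_s = 43.80·(1.84)^(1/4) = 51.01 K.
T_s − T_e = 51.01 − 43.80 = 7.212 K.

7.21 K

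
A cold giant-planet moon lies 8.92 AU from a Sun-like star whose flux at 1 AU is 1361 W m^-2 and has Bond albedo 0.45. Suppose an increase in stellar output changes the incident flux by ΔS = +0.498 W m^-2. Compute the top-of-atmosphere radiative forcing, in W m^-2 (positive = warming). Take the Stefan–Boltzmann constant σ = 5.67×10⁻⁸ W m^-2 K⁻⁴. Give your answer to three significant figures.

0.0685 W m^-2

By the inverse-square law, S = 1361/8.92² = 17.11 W m^-2.
Only a fraction (1−α) is absorbed and it's spread over 4πR², so ΔF = (1−α)ΔS/4 = 0.06848 W m^-2.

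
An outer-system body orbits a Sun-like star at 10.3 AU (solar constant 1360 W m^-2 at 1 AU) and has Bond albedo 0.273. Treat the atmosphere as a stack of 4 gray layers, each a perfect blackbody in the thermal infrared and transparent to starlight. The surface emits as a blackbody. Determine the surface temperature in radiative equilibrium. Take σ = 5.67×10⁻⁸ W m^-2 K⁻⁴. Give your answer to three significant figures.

120 K

By the inverse-square law, S = 1360/10.3² = 12.82 W m^-2.
Top-of-atmosphere balance: σT_e⁴ = S(1−α)/4 = 2.330 W m^-2 → T_e = 80.06 K.
For an N-layer opaque stack, T_s⁴ = (N+1)T_e⁴, hence T_s = (5)^(1/4)×80.06 K = 119.7 K.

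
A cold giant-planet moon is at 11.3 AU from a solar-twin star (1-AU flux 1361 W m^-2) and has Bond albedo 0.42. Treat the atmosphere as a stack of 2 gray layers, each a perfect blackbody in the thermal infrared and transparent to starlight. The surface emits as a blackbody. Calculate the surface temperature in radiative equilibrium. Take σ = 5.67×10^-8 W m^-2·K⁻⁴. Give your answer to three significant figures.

By the inverse-square law, S = 1361/11.3² = 10.66 W m^-2.
OLR = S(1−α)/4 = 1.546 W m^-2; the top layer radiates at T_e = 72.26 K.
For an N-layer opaque stack, T_s⁴ = (N+1)T_e⁴, hence T_s = (3)^(1/4)×72.26 K = 95.09 K.

95.1 kelvin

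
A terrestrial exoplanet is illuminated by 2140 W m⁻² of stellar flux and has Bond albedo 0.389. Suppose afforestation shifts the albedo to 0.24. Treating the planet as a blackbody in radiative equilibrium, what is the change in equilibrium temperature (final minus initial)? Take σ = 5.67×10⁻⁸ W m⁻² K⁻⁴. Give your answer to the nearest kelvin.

Initial: T₁ = [S(1−0.389)/(4σ)]^(1/4) = 275.6 K.
After:  T₂ = [2140·0.76/(4σ)]^(1/4) = 291.0 K.
Change: 291.0 − 275.6 = 15.45 K.

15 K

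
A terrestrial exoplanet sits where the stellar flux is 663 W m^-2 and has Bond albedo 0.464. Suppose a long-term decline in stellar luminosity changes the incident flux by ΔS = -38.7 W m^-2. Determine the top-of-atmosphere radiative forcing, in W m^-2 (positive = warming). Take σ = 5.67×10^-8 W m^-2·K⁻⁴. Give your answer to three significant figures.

-5.19 W m^-2

Only a fraction (1−α) is absorbed and it's spread over 4πR², so ΔF = (1−α)ΔS/4 = -5.186 W m^-2.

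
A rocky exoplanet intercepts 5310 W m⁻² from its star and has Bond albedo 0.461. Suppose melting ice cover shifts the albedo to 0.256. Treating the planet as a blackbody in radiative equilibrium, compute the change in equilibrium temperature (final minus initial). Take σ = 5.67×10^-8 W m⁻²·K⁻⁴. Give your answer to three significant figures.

28.1 K

With α = 0.461, T₁ = 335.2 K.
After:  T₂ = [5310·0.744/(4σ)]^(1/4) = 363.3 K.
Change: 363.3 − 335.2 = 28.13 K.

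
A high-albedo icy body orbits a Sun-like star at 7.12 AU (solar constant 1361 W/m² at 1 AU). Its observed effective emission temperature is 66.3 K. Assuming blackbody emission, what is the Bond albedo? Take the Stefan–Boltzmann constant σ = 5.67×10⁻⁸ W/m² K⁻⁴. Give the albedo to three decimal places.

0.837

By the inverse-square law, S = 1361/7.12² = 26.85 W/m².
Rearranging the radiative balance, α = 1 − 4σT⁴/S.
σT⁴ = 1.096 W/m², so 4σT⁴ = 4.382 W/m².
Hence α = 1 − 4.382/26.85 = 0.8368.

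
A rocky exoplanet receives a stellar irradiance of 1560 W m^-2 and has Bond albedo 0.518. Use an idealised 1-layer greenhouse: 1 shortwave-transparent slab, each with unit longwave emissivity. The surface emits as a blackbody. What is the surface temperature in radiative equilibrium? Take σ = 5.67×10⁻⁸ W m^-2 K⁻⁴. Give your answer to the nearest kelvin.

OLR = S(1−α)/4 = 188.0 W m^-2; the top layer radiates at T_e = 240.0 K.
With N = 1 opaque layers, T_s = (N+1)^(1/4)·T_e = 2^(1/4)·240.0 = 285.4 K.

285 K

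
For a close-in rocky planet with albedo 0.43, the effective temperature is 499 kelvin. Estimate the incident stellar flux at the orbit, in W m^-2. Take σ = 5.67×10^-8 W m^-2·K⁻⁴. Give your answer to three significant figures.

24700 W m^-2

Invert the energy balance for S: S = 4σT⁴/(1−α).
σT⁴ = 5.67×10⁻⁸·(499)⁴ = 3515 W m^-2.
So S = 4×3515/(1−0.43) = 24670 W m^-2.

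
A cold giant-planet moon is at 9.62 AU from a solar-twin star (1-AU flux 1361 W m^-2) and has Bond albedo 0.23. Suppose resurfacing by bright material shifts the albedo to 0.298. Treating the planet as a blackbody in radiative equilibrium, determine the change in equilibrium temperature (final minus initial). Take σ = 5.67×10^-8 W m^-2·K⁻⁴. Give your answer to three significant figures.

Irradiance scales as 1/d², so S = 1361 W m^-2 × (1/9.62)² = 14.71 W m^-2.
With α = 0.23, T₁ = 84.06 K.
Final:   T₂ = [S(1−0.298)/(4σ)]^(1/4) = 82.14 K.
Change: 82.14 − 84.06 = -1.921 K.

-1.92 K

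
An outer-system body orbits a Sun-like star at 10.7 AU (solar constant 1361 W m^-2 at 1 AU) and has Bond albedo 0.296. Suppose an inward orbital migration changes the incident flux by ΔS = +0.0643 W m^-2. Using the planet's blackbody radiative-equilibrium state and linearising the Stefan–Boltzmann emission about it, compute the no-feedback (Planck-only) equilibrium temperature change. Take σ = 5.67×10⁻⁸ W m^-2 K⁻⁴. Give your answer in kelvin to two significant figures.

0.11 K

Flux at the orbit: S = 1361/(10.7)² = 11.89 W m^-2.
The baseline emission temperature is T_e = 77.94 K.
Only a fraction (1−α) is absorbed and it's spread over 4πR², so ΔF = (1−α)ΔS/4 = 0.01132 W m^-2.
The Planck feedback parameter is 4σT_e³ = 0.1074 W m^-2/K.
So ΔT₀ = 0.01132/0.1074 = 0.105 K.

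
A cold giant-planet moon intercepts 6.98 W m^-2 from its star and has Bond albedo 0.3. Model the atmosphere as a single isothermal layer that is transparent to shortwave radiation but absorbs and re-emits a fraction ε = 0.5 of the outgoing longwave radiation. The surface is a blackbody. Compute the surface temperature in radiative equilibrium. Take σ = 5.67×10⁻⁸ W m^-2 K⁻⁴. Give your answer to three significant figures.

The planet radiates to space at T_e = [S(1−α)/(4σ)]^(1/4) = 68.13 K.
For a single slab of emissivity ε, T_s⁴ = 2T_e⁴/(2−ε); thus T_s = 68.13·(1.333)^(1/4) = 73.21 K.

73.2 K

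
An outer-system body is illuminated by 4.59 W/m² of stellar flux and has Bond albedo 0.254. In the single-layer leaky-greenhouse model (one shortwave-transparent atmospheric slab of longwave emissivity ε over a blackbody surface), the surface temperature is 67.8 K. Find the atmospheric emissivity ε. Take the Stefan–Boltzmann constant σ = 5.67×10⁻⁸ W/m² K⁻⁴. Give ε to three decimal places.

TOA balance gives T_e = 62.33 K.
T_s⁴ = T_e⁴·2/(2−ε) → ε = 2 − 2(T_e/T_s)⁴ = 2 − 2·(62.33/67.8)⁴ = 0.5710.

0.571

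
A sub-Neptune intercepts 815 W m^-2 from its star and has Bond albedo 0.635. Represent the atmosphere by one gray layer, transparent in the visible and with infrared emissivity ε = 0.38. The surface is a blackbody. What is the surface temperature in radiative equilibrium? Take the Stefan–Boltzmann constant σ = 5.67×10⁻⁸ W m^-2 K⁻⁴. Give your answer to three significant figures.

201 kelvin

Effective emission temperature (TOA balance): σT_e⁴ = S(1−α)/4 = 74.37 W m^-2 → T_e = 190.3 K.
For a single slab of emissivity ε, T_s⁴ = 2T_e⁴/(2−ε); thus T_s = 190.3·(1.235)^(1/4) = 200.6 K.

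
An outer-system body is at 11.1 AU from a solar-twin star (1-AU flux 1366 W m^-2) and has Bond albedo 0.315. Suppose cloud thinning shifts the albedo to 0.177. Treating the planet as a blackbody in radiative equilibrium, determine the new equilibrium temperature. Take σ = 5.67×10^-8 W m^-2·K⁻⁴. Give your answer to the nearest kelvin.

By the inverse-square law, S = 1366/11.1² = 11.09 W m^-2.
T₂ = [S(1−α₂)/(4σ)]^(1/4) = [11.09·0.823/(4σ)]^(1/4) = 79.64 K.

80 kelvin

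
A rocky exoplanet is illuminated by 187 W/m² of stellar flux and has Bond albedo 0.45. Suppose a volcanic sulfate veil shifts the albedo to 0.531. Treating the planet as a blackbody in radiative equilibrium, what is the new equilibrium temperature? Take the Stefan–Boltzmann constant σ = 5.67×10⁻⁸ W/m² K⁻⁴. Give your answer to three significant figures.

140 K

With the new albedo, S(1−α₂)/4 = 21.93 W/m², so T₂ = 140.2 K.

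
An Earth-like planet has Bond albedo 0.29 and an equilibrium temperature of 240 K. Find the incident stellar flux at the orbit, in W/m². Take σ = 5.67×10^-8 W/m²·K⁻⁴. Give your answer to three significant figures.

From S(1−α)/4 = σT⁴: S = 4σT⁴/(1−α).
σT⁴ = 5.67×10⁻⁸·(240)⁴ = 188.1 W/m².
So S = 4×188.1/(1−0.29) = 1060 W/m².

1060 W/m²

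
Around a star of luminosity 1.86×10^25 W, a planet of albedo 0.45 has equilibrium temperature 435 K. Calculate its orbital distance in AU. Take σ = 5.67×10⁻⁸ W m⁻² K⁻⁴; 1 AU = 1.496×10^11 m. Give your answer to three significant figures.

The flux needed for this T is 4σT⁴/(1−0.45) = 14770 W m⁻².
S = L/(4πd²) → d = √(L/4πS) = √(1.86×10^25/(4π·14770)) = 1.001×10^10 m = 0.06693 AU.

0.0669 AU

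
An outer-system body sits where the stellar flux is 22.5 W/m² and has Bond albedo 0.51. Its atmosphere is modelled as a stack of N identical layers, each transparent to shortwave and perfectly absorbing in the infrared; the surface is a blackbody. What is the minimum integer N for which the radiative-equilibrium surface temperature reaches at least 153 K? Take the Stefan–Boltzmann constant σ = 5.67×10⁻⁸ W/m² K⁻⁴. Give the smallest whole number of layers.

Top-of-atmosphere balance: σT_e⁴ = S(1−α)/4 = 2.756 W/m² → T_e = 83.50 K.
T_s = (N+1)^(1/4)·T_e ≥ 153 K requires N+1 ≥ (T_s/T_e)⁴ = (153/83.50)⁴ = 11.273.
Rounding up, N = 11.

11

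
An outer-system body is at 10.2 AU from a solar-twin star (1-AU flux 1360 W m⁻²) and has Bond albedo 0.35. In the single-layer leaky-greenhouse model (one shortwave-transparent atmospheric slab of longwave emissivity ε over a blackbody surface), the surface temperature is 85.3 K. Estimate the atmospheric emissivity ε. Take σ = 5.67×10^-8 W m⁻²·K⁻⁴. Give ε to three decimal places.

Irradiance scales as 1/d², so S = 1360 W m⁻² × (1/10.2)² = 13.07 W m⁻².
First, T_e = [13.07·(1−0.35)/(4σ)]^(1/4) = 78.24 K.
Inverting T_s⁴ = 2T_e⁴/(2−ε): (T_e/T_s)⁴ = 0.7076, so ε = 2(1 − 0.7076) = 0.5847.

0.585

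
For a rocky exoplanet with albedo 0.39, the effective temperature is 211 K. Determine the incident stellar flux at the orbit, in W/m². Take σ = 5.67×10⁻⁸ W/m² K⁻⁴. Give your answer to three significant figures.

From S(1−α)/4 = σT⁴: S = 4σT⁴/(1−α).
σT⁴ = 5.67×10⁻⁸·(211)⁴ = 112.4 W/m².
S = 4·112.4/0.61 = 737.0 W/m².

737 W/m²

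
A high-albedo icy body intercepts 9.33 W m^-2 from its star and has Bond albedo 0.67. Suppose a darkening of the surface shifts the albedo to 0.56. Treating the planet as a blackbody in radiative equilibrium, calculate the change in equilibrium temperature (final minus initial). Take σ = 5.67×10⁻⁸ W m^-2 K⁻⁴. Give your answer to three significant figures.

4.53 K

Initial: T₁ = [S(1−0.67)/(4σ)]^(1/4) = 60.70 K.
With α = 0.56, T₂ = 65.23 K.
Change: 65.23 − 60.70 = 4.526 K.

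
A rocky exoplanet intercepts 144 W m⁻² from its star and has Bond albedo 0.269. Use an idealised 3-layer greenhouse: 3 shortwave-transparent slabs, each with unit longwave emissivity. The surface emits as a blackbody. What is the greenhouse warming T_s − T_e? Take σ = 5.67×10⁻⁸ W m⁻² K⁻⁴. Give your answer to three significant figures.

Top-of-atmosphere balance: σT_e⁴ = S(1−α)/4 = 26.32 W m⁻² → T_e = 146.8 K.
T_s = (N+1)^(1/4)·T_e = 207.6 K.
Warming: T_s − T_e = 60.80 K.

60.8 kelvin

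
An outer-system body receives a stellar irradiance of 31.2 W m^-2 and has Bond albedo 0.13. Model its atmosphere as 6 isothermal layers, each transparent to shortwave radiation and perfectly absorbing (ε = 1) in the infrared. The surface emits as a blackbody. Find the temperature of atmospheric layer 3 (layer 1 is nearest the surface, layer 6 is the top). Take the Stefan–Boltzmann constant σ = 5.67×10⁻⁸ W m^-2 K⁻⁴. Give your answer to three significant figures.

Top-of-atmosphere balance: σT_e⁴ = S(1−α)/4 = 6.786 W m^-2 → T_e = 104.6 K.
Each opaque layer satisfies 2T_j⁴ = T_{j−1}⁴ + T_{j+1}⁴, giving T_k⁴ = (N+1−k)T_e⁴.
With k = 3: T_3 = (6+1−3)^¼·104.6 K = 147.9 K.

148 kelvin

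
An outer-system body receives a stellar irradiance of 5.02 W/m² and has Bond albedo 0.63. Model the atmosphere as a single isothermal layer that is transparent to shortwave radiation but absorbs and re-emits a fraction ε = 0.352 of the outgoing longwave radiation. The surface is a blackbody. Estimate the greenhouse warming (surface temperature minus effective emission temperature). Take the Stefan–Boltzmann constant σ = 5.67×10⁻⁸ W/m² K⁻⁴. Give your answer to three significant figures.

2.65 K

At the top of the atmosphere, σT_e⁴ = S(1−α)/4 = 0.4643 W/m², giving T_e = 53.50 K.
The surface balance (absorbed SW + ε·downward IR = σT_s⁴) with T_a⁴ = T_s⁴/2 reduces to T_s = T_e·[2/(2−ε)]^¼ = 56.15 K.
The atmosphere warms the surface by 2.653 K.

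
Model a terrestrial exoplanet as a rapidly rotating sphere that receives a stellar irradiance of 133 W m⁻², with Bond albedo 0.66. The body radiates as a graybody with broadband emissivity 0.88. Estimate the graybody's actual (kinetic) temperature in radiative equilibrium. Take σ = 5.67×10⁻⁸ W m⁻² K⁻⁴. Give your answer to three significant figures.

123 K

Absorbed flux (global mean): S(1−α)/4 = 133.0·0.34/4 = 11.30 W m⁻².
Radiative balance εσT⁴ = 11.30 gives T = [11.30/(0.88·σ)]^(1/4) = 122.7 K.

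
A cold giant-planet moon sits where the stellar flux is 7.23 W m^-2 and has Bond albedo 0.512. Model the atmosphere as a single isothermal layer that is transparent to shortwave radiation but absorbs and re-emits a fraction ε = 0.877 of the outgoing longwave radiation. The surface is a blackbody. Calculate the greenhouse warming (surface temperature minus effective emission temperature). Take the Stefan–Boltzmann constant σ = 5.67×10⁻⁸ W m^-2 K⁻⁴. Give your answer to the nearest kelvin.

10 kelvin

At the top of the atmosphere, σT_e⁴ = S(1−α)/4 = 0.8821 W m^-2, giving T_e = 62.80 K.
For a single slab of emissivity ε, T_s⁴ = 2T_e⁴/(2−ε); thus T_s = 62.80·(1.781)^(1/4) = 72.55 K.
T_s − T_e = 72.55 − 62.80 = 9.748 K.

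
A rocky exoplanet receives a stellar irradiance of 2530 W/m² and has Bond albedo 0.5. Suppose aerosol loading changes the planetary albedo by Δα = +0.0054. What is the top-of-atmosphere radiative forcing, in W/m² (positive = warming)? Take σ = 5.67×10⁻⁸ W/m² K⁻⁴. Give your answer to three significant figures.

-3.42 W/m²

The change in absorbed flux is Δ[S(1−α)/4] = −SΔα/4 = -3.416 W/m².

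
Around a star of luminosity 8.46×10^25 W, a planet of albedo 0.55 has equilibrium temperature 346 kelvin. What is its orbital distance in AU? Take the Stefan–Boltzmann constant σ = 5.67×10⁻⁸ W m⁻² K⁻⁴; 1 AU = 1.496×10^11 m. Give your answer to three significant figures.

0.204 AU

The flux needed for this T is 4σT⁴/(1−0.55) = 7223 W m⁻².
Then d = [L/(4πS)]^(1/2) = 3.053×10^10 m, i.e. 0.2041 AU.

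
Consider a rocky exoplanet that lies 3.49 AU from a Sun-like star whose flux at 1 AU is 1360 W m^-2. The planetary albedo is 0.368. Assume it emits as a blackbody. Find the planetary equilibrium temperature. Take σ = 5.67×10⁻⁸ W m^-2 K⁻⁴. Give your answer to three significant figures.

133 K

Irradiance scales as 1/d², so S = 1360 W m^-2 × (1/3.49)² = 111.7 W m^-2.
The planet absorbs (1−α)S over its disc πR² and re-emits over 4πR², so the mean absorbed flux is (1−0.368)·111.7/4 = 17.64 W m^-2.
Balancing against σT⁴: T = (17.64/5.67×10⁻⁸)^(1/4) = 132.8 K.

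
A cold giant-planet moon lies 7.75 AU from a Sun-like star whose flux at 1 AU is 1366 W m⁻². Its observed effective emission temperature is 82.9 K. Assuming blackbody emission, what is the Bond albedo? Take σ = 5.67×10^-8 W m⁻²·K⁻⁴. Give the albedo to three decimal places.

0.529

By the inverse-square law, S = 1366/7.75² = 22.74 W m⁻².
Energy balance: S(1−α)/4 = σT⁴, so 1−α = 4σT⁴/S.
4σT⁴ = 4·5.67×10⁻⁸·(82.9)⁴ = 10.71 W m⁻².
1−α = 10.71/22.74 = 0.4710, so α = 0.5290.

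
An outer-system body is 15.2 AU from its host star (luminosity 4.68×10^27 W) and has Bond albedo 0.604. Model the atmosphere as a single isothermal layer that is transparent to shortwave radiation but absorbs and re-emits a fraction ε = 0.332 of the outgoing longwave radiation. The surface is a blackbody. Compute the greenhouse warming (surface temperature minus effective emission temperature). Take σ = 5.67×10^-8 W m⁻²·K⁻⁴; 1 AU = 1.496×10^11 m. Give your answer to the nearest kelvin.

5 K

Orbital distance: d = 15.2 AU = 2.274×10^12 m.
S = L/(4πd²) = 72.03 W m⁻².
Effective emission temperature (TOA balance): σT_e⁴ = S(1−α)/4 = 7.131 W m⁻² → T_e = 105.9 K.
For a single slab of emissivity ε, T_s⁴ = 2T_e⁴/(2−ε); thus T_s = 105.9·(1.199)^(1/4) = 110.8 K.
The atmosphere warms the surface by 4.916 K.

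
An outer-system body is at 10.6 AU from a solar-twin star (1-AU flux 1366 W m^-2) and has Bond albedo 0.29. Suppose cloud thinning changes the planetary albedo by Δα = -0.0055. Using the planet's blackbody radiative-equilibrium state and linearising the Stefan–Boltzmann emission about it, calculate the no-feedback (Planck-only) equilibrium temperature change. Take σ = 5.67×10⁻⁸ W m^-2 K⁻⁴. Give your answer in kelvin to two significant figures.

0.15 K

Irradiance scales as 1/d², so S = 1366 W m^-2 × (1/10.6)² = 12.16 W m^-2.
The baseline emission temperature is T_e = 78.54 K.
The change in absorbed flux is Δ[S(1−α)/4] = −SΔα/4 = 0.01672 W m^-2.
Planck response: λ_P = 4σT_e³ = 4·5.67×10⁻⁸·(78.54)³ = 0.1099 W m^-2/K.
Hence the no-feedback warming is ΔF/(4σT_e³) = 0.152 K.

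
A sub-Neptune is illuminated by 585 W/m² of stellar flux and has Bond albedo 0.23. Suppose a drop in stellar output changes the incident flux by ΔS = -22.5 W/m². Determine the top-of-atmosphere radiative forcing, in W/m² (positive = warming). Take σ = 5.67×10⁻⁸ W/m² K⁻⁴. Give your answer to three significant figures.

-4.33 W/m²

TOA radiative forcing: ΔF = (1−α)ΔS/4 = 0.77·(-22.5)/4 = -4.331 W/m².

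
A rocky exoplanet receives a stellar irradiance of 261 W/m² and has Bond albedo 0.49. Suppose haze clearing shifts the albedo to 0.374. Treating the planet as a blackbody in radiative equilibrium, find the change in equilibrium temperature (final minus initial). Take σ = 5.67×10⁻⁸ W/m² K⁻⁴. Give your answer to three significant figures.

8.18 K

Before: T₁ = [261.0·0.51/(4σ)]^(1/4) = 155.6 K.
After:  T₂ = [261.0·0.626/(4σ)]^(1/4) = 163.8 K.
Change: 163.8 − 155.6 = 8.182 K.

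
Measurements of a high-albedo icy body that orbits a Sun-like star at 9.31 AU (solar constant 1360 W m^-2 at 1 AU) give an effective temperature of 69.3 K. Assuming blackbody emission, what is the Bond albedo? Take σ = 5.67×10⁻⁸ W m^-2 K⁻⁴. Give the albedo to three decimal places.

0.667

Flux at the orbit: S = 1360/(9.31)² = 15.69 W m^-2.
Energy balance: S(1−α)/4 = σT⁴, so 1−α = 4σT⁴/S.
4σT⁴ = 4·5.67×10⁻⁸·(69.3)⁴ = 5.231 W m^-2.
1−α = 5.231/15.69 = 0.3334, so α = 0.6666.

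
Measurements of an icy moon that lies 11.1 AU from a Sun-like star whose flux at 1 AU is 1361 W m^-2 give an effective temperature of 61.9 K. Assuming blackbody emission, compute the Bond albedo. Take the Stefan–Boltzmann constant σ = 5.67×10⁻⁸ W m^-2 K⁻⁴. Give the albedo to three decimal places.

Flux at the orbit: S = 1361/(11.1)² = 11.05 W m^-2.
From σT⁴ = S(1−α)/4 we invert for α: 1−α = 4σT⁴/S.
σT⁴ = 0.8324 W m^-2, so 4σT⁴ = 3.330 W m^-2.
1−α = 3.330/11.05 = 0.3014, so α = 0.6986.

0.699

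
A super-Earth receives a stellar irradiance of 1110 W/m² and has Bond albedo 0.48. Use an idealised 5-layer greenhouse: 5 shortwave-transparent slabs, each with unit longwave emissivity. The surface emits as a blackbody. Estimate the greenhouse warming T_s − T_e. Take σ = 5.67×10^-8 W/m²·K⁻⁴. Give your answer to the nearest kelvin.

OLR = S(1−α)/4 = 144.3 W/m²; the top layer radiates at T_e = 224.6 K.
Surface: T_s = (6)^¼·T_e = 351.5 K.
So the greenhouse effect raises the surface by 351.5 − 224.6 = 126.9 K.

127 K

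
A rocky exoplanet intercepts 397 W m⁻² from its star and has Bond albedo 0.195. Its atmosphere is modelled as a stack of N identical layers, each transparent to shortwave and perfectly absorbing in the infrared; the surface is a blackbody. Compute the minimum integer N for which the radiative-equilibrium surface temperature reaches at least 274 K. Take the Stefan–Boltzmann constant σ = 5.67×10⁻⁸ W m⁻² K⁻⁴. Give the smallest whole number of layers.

3

OLR = S(1−α)/4 = 79.90 W m⁻²; the top layer radiates at T_e = 193.7 K.
Since T_s⁴ = (N+1)T_e⁴, we need N ≥ (T_s/T_e)⁴ − 1 = 3.000.
Rounding up, N = 3.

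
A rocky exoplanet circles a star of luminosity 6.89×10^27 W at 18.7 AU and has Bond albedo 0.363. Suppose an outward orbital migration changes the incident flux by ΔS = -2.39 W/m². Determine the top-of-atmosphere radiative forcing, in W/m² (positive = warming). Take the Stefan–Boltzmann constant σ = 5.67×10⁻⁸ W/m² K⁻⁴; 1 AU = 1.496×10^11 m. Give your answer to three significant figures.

-0.381 W/m²

d = 18.7 × 1.496×10^11 m = 2.798×10^12 m.
Flux at the orbit: S = L/(4πd²) = 6.89×10^27/(4π·(2.80×10^12)²) = 70.06 W/m².
TOA radiative forcing: ΔF = (1−α)ΔS/4 = 0.637·(-2.39)/4 = -0.3806 W/m².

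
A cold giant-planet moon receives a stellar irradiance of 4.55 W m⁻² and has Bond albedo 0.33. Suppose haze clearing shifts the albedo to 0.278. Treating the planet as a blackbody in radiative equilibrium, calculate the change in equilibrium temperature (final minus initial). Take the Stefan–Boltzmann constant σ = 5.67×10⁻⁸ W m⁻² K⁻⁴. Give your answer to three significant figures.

With α = 0.33, T₁ = 60.55 K.
After:  T₂ = [4.550·0.722/(4σ)]^(1/4) = 61.69 K.
ΔT = T₂ − T₁ = 1.142 K.

1.14 kelvin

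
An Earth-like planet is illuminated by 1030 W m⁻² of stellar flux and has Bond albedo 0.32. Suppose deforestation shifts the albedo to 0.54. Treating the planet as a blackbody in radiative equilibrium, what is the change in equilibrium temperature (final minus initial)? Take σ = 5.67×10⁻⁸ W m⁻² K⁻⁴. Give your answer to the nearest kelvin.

Before: T₁ = [1030·0.68/(4σ)]^(1/4) = 235.7 K.
With α = 0.54, T₂ = 213.8 K.
ΔT = T₂ − T₁ = -21.95 K.

-22 K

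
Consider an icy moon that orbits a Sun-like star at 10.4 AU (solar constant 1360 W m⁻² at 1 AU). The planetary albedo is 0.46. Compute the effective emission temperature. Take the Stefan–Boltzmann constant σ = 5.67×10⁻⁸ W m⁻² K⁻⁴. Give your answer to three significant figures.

Flux at the orbit: S = 1360/(10.4)² = 12.57 W m⁻².
Averaging over the sphere, the absorbed flux is S(1−α)/4 = 1.697 W m⁻².
In equilibrium σT⁴ equals this, so T = 73.97 K.

74.0 K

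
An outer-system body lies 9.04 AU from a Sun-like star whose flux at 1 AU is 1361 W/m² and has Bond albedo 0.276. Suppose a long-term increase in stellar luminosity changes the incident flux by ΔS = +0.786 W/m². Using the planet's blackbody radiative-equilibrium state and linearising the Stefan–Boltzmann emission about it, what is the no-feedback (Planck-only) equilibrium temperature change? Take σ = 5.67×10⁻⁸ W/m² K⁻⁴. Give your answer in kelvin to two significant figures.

1.0 K

By the inverse-square law, S = 1361/9.04² = 16.65 W/m².
The baseline emission temperature is T_e = 85.39 K.
TOA radiative forcing: ΔF = (1−α)ΔS/4 = 0.724·(+0.786)/4 = 0.1423 W/m².
Linearising σT⁴ gives d(σT⁴)/dT = 4σT_e³ = 0.1412 W/m² per K.
Hence the no-feedback warming is ΔF/(4σT_e³) = 1.01 K.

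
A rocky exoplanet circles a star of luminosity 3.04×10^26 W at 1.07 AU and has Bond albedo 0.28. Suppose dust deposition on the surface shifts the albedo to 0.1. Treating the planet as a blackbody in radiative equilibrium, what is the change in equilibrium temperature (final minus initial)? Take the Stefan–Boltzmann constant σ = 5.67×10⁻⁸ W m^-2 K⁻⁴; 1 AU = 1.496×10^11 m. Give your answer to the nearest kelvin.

d = 1.07 × 1.496×10^11 m = 1.601×10^11 m.
Spreading L over a sphere of radius d: S = 3.04×10^26/(4π·1.60×10^11²) = 944.1 W m^-2.
Initial: T₁ = [S(1−0.28)/(4σ)]^(1/4) = 234.0 K.
Final:   T₂ = [S(1−0.1)/(4σ)]^(1/4) = 247.4 K.
Change: 247.4 − 234.0 = 13.42 K.

13 kelvin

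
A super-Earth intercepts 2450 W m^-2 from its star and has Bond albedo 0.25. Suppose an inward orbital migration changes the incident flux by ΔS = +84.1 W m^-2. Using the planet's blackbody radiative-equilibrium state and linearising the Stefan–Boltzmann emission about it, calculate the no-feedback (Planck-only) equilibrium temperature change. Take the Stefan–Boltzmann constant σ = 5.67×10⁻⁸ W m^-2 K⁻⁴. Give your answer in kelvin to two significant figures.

2.6 kelvin

Reference equilibrium: T_e = [S(1−α)/(4σ)]^(1/4) = 300.0 K.
ΔF = Δ[S(1−α)]/4 = (1−0.25)·+84.1/4 = 15.77 W m^-2.
Linearising σT⁴ gives d(σT⁴)/dT = 4σT_e³ = 6.125 W m^-2 per K.
Hence the no-feedback warming is ΔF/(4σT_e³) = 2.57 K.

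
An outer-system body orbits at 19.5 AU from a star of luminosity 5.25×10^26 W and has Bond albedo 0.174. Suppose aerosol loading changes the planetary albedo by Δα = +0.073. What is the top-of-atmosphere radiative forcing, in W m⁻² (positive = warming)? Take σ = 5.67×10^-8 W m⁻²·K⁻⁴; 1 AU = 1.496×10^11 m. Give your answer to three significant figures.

Orbital distance: d = 19.5 AU = 2.917×10^12 m.
Spreading L over a sphere of radius d: S = 5.25×10^26/(4π·2.92×10^12²) = 4.909 W m⁻².
ΔF = −(S/4)Δα = −(4.909/4)×(+0.073) = -0.08959 W m⁻².

-0.0896 W m⁻²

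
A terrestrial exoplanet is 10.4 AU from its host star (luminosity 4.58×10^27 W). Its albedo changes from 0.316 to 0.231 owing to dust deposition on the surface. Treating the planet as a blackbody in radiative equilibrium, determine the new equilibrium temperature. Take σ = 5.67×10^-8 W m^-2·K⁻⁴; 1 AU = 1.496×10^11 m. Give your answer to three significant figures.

d = 10.4 × 1.496×10^11 m = 1.556×10^12 m.
S = L/(4πd²) = 150.6 W m^-2.
New equilibrium: T₂ = [(1−0.231)·150.6/(4σ)]^(1/4) = 150.3 K.

150 kelvin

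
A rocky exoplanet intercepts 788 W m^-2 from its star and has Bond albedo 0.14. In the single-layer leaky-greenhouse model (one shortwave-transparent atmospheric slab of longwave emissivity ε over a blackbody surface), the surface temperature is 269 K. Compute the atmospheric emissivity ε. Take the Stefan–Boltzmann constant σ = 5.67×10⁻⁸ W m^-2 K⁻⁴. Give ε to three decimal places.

TOA balance gives T_e = 233.8 K.
T_s⁴ = T_e⁴·2/(2−ε) → ε = 2 − 2(T_e/T_s)⁴ = 2 − 2·(233.8/269)⁴ = 0.8587.

0.859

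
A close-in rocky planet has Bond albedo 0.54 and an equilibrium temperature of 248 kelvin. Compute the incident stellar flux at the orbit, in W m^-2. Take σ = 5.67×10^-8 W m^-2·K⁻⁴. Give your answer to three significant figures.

1870 W m^-2

Invert the energy balance for S: S = 4σT⁴/(1−α).
The emitted flux is σT⁴ = 214.5 W m^-2.
So S = 4×214.5/(1−0.54) = 1865 W m^-2.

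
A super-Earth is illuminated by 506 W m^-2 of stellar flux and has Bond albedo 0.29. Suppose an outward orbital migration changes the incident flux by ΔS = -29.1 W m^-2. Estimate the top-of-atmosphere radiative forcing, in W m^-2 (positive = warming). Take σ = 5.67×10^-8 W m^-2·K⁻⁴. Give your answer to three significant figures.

TOA radiative forcing: ΔF = (1−α)ΔS/4 = 0.71·(-29.1)/4 = -5.165 W m^-2.

-5.17 W m^-2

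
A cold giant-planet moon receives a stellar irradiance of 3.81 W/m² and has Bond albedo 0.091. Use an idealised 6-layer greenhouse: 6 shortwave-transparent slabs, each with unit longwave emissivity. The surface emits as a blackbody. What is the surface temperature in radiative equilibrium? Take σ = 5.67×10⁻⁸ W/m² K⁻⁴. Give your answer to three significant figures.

Top-of-atmosphere balance: σT_e⁴ = S(1−α)/4 = 0.8658 W/m² → T_e = 62.51 K.
Layer-by-layer balance gives σT_s⁴ = (N+1)σT_e⁴, so T_s = 7^¼·62.51 = 101.7 K.

102 K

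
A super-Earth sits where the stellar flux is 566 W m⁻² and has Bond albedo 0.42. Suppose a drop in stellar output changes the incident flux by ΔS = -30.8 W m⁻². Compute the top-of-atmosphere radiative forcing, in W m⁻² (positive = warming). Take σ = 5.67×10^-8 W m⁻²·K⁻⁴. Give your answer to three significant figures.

ΔF = Δ[S(1−α)]/4 = (1−0.42)·-30.8/4 = -4.466 W m⁻².

-4.47 W m⁻²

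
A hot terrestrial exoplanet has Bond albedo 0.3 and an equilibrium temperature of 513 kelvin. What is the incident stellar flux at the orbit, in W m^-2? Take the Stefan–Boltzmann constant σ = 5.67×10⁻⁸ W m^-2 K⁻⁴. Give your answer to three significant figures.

22400 W m^-2

Invert the energy balance for S: S = 4σT⁴/(1−α).
σT⁴ = 5.67×10⁻⁸·(513)⁴ = 3927 W m^-2.
So S = 4×3927/(1−0.3) = 22440 W m^-2.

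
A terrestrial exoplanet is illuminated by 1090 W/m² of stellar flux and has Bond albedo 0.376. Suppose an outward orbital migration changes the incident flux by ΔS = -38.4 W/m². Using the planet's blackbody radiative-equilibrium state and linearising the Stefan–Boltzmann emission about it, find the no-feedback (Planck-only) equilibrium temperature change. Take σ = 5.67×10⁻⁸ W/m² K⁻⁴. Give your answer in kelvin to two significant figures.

Unperturbed T_e = [1090·(1−0.376)/(4σ)]^¼ = 234.0 K.
ΔF = Δ[S(1−α)]/4 = (1−0.376)·-38.4/4 = -5.990 W/m².
Planck response: λ_P = 4σT_e³ = 4·5.67×10⁻⁸·(234.0)³ = 2.906 W/m²/K.
ΔT₀ = ΔF/λ_P = -5.990/2.906 = -2.06 K.

-2.1 K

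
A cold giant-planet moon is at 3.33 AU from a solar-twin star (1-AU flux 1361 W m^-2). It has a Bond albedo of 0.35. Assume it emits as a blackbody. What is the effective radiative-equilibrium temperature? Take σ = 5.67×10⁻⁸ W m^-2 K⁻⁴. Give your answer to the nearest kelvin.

137 K

Flux at the orbit: S = 1361/(3.33)² = 122.7 W m^-2.
The planet absorbs (1−α)S over its disc πR² and re-emits over 4πR², so the mean absorbed flux is (1−0.35)·122.7/4 = 19.94 W m^-2.
In equilibrium σT⁴ equals this, so T = 136.9 K.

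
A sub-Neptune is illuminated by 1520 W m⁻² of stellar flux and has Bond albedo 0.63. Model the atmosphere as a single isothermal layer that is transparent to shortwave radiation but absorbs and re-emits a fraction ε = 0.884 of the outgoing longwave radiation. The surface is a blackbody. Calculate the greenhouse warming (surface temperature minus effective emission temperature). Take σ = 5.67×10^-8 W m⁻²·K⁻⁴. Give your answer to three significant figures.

35.0 kelvin

At the top of the atmosphere, σT_e⁴ = S(1−α)/4 = 140.6 W m⁻², giving T_e = 223.2 K.
The surface balance (absorbed SW + ε·downward IR = σT_s⁴) with T_a⁴ = T_s⁴/2 reduces to T_s = T_e·[2/(2−ε)]^¼ = 258.2 K.
The atmosphere warms the surface by 35.04 K.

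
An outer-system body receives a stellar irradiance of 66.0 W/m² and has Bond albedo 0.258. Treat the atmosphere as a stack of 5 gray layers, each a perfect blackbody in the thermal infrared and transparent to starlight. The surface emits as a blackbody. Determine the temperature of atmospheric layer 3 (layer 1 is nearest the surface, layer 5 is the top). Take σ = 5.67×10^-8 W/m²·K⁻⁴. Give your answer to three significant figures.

160 kelvin

OLR = S(1−α)/4 = 12.24 W/m²; the top layer radiates at T_e = 121.2 K.
The net upward flux σT_e⁴ is constant between every pair of levels, so T_k⁴ = (N+1−k)T_e⁴.
T_3 = (3)^(1/4)·121.2 = 159.5 K.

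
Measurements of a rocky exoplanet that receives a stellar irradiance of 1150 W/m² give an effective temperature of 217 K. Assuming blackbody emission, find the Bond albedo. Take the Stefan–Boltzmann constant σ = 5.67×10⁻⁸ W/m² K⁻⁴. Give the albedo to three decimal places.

From σT⁴ = S(1−α)/4 we invert for α: 1−α = 4σT⁴/S.
σT⁴ = 125.7 W/m², so 4σT⁴ = 502.9 W/m².
1−α = 502.9/1150 = 0.4373, so α = 0.5627.

0.563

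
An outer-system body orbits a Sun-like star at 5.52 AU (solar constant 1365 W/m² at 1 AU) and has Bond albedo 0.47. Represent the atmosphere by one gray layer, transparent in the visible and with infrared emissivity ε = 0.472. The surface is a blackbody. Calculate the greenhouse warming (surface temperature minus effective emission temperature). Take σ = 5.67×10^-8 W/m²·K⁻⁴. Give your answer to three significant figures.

7.04 K

Flux at the orbit: S = 1365/(5.52)² = 44.80 W/m².
At the top of the atmosphere, σT_e⁴ = S(1−α)/4 = 5.936 W/m², giving T_e = 101.2 K.
Surface balance with a leaky layer gives σT_s⁴ = σT_e⁴·2/(2−ε), so T_s = T_e·[2/(2−0.472)]^(1/4) = 108.2 K.
The atmosphere warms the surface by 7.041 K.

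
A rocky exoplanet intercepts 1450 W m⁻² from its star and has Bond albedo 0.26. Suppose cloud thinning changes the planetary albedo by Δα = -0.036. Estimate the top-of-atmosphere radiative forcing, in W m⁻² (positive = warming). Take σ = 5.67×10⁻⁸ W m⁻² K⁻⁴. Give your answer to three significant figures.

TOA radiative forcing: ΔF = −S·Δα/4 = −1450·(-0.036)/4 = 13.05 W m⁻².

13.0 W m⁻²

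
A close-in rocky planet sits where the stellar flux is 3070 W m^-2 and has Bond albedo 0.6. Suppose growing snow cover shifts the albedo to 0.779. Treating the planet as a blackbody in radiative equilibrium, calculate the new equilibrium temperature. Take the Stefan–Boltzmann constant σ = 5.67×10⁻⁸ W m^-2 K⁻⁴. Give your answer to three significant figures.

New equilibrium: T₂ = [(1−0.779)·3070/(4σ)]^(1/4) = 233.9 K.

234 K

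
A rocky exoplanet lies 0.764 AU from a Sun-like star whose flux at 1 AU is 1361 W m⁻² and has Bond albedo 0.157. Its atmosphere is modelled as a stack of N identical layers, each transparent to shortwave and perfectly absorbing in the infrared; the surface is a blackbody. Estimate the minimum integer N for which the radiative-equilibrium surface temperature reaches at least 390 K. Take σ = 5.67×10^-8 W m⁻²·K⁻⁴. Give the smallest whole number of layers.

Flux at the orbit: S = 1361/(0.764)² = 2332 W m⁻².
Top-of-atmosphere balance: σT_e⁴ = S(1−α)/4 = 491.4 W m⁻² → T_e = 305.1 K.
Need (N+1)T_e⁴ ≥ T_s⁴, i.e. N+1 ≥ (390/305.1)⁴ = 2.669.
The minimum whole number is N = 2.

2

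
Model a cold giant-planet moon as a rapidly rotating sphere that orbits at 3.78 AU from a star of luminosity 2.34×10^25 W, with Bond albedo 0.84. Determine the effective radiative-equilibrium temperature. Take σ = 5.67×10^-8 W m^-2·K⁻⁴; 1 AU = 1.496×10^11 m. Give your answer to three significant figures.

45.0 kelvin

Orbital distance: d = 3.78 AU = 5.655×10^11 m.
Spreading L over a sphere of radius d: S = 2.34×10^25/(4π·5.65×10^11²) = 5.823 W m^-2.
Averaging over the sphere, the absorbed flux is S(1−α)/4 = 0.2329 W m^-2.
Balancing against σT⁴: T = (0.2329/5.67×10⁻⁸)^(1/4) = 45.02 K.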